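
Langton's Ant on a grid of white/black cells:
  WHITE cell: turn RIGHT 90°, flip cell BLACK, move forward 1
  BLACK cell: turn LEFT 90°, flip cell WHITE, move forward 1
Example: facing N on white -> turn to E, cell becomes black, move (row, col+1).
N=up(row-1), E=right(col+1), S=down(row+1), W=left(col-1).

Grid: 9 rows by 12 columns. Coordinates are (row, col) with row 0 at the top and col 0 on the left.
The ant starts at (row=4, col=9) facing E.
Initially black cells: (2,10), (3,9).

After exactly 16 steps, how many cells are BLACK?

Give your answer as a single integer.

Step 1: on WHITE (4,9): turn R to S, flip to black, move to (5,9). |black|=3
Step 2: on WHITE (5,9): turn R to W, flip to black, move to (5,8). |black|=4
Step 3: on WHITE (5,8): turn R to N, flip to black, move to (4,8). |black|=5
Step 4: on WHITE (4,8): turn R to E, flip to black, move to (4,9). |black|=6
Step 5: on BLACK (4,9): turn L to N, flip to white, move to (3,9). |black|=5
Step 6: on BLACK (3,9): turn L to W, flip to white, move to (3,8). |black|=4
Step 7: on WHITE (3,8): turn R to N, flip to black, move to (2,8). |black|=5
Step 8: on WHITE (2,8): turn R to E, flip to black, move to (2,9). |black|=6
Step 9: on WHITE (2,9): turn R to S, flip to black, move to (3,9). |black|=7
Step 10: on WHITE (3,9): turn R to W, flip to black, move to (3,8). |black|=8
Step 11: on BLACK (3,8): turn L to S, flip to white, move to (4,8). |black|=7
Step 12: on BLACK (4,8): turn L to E, flip to white, move to (4,9). |black|=6
Step 13: on WHITE (4,9): turn R to S, flip to black, move to (5,9). |black|=7
Step 14: on BLACK (5,9): turn L to E, flip to white, move to (5,10). |black|=6
Step 15: on WHITE (5,10): turn R to S, flip to black, move to (6,10). |black|=7
Step 16: on WHITE (6,10): turn R to W, flip to black, move to (6,9). |black|=8

Answer: 8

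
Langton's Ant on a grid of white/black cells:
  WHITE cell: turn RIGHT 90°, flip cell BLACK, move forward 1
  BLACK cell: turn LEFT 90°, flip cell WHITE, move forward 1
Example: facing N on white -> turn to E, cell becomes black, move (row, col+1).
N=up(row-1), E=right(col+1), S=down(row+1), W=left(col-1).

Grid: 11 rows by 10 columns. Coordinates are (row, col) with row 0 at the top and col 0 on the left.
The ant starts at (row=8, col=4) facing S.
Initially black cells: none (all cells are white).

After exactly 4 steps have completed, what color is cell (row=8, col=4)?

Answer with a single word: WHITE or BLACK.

Answer: BLACK

Derivation:
Step 1: on WHITE (8,4): turn R to W, flip to black, move to (8,3). |black|=1
Step 2: on WHITE (8,3): turn R to N, flip to black, move to (7,3). |black|=2
Step 3: on WHITE (7,3): turn R to E, flip to black, move to (7,4). |black|=3
Step 4: on WHITE (7,4): turn R to S, flip to black, move to (8,4). |black|=4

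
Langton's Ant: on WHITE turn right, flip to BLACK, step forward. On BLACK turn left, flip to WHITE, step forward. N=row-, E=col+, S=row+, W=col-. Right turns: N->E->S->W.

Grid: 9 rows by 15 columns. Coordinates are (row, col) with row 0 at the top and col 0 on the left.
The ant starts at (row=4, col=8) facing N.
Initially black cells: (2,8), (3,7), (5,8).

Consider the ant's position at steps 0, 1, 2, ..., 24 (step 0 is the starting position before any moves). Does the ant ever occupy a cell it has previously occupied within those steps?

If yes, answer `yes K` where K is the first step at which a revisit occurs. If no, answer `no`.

Step 1: on WHITE (4,8): turn R to E, flip to black, move to (4,9). |black|=4 — new cell
Step 2: on WHITE (4,9): turn R to S, flip to black, move to (5,9). |black|=5 — new cell
Step 3: on WHITE (5,9): turn R to W, flip to black, move to (5,8). |black|=6 — new cell
Step 4: on BLACK (5,8): turn L to S, flip to white, move to (6,8). |black|=5 — new cell
Step 5: on WHITE (6,8): turn R to W, flip to black, move to (6,7). |black|=6 — new cell
Step 6: on WHITE (6,7): turn R to N, flip to black, move to (5,7). |black|=7 — new cell
Step 7: on WHITE (5,7): turn R to E, flip to black, move to (5,8). |black|=8 — REVISIT

Answer: yes 7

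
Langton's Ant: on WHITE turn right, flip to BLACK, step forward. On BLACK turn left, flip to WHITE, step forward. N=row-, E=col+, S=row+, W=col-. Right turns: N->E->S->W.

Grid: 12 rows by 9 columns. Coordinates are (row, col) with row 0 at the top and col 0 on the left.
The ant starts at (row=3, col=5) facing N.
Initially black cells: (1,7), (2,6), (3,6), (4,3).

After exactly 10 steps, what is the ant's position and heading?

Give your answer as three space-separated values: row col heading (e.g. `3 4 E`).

Answer: 4 6 S

Derivation:
Step 1: on WHITE (3,5): turn R to E, flip to black, move to (3,6). |black|=5
Step 2: on BLACK (3,6): turn L to N, flip to white, move to (2,6). |black|=4
Step 3: on BLACK (2,6): turn L to W, flip to white, move to (2,5). |black|=3
Step 4: on WHITE (2,5): turn R to N, flip to black, move to (1,5). |black|=4
Step 5: on WHITE (1,5): turn R to E, flip to black, move to (1,6). |black|=5
Step 6: on WHITE (1,6): turn R to S, flip to black, move to (2,6). |black|=6
Step 7: on WHITE (2,6): turn R to W, flip to black, move to (2,5). |black|=7
Step 8: on BLACK (2,5): turn L to S, flip to white, move to (3,5). |black|=6
Step 9: on BLACK (3,5): turn L to E, flip to white, move to (3,6). |black|=5
Step 10: on WHITE (3,6): turn R to S, flip to black, move to (4,6). |black|=6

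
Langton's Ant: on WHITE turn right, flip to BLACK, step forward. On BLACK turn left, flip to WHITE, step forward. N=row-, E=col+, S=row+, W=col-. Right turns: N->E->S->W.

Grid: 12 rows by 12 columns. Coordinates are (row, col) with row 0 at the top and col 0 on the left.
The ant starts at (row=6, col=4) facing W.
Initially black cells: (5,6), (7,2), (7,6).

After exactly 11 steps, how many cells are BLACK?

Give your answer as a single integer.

Step 1: on WHITE (6,4): turn R to N, flip to black, move to (5,4). |black|=4
Step 2: on WHITE (5,4): turn R to E, flip to black, move to (5,5). |black|=5
Step 3: on WHITE (5,5): turn R to S, flip to black, move to (6,5). |black|=6
Step 4: on WHITE (6,5): turn R to W, flip to black, move to (6,4). |black|=7
Step 5: on BLACK (6,4): turn L to S, flip to white, move to (7,4). |black|=6
Step 6: on WHITE (7,4): turn R to W, flip to black, move to (7,3). |black|=7
Step 7: on WHITE (7,3): turn R to N, flip to black, move to (6,3). |black|=8
Step 8: on WHITE (6,3): turn R to E, flip to black, move to (6,4). |black|=9
Step 9: on WHITE (6,4): turn R to S, flip to black, move to (7,4). |black|=10
Step 10: on BLACK (7,4): turn L to E, flip to white, move to (7,5). |black|=9
Step 11: on WHITE (7,5): turn R to S, flip to black, move to (8,5). |black|=10

Answer: 10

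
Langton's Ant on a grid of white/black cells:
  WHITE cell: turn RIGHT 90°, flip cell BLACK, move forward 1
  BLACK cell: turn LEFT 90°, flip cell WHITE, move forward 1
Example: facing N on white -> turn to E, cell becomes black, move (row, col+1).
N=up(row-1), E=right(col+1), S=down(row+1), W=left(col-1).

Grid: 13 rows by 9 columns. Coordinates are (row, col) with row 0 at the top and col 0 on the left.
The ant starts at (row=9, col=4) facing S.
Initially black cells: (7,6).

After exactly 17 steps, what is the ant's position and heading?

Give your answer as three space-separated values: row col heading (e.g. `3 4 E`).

Step 1: on WHITE (9,4): turn R to W, flip to black, move to (9,3). |black|=2
Step 2: on WHITE (9,3): turn R to N, flip to black, move to (8,3). |black|=3
Step 3: on WHITE (8,3): turn R to E, flip to black, move to (8,4). |black|=4
Step 4: on WHITE (8,4): turn R to S, flip to black, move to (9,4). |black|=5
Step 5: on BLACK (9,4): turn L to E, flip to white, move to (9,5). |black|=4
Step 6: on WHITE (9,5): turn R to S, flip to black, move to (10,5). |black|=5
Step 7: on WHITE (10,5): turn R to W, flip to black, move to (10,4). |black|=6
Step 8: on WHITE (10,4): turn R to N, flip to black, move to (9,4). |black|=7
Step 9: on WHITE (9,4): turn R to E, flip to black, move to (9,5). |black|=8
Step 10: on BLACK (9,5): turn L to N, flip to white, move to (8,5). |black|=7
Step 11: on WHITE (8,5): turn R to E, flip to black, move to (8,6). |black|=8
Step 12: on WHITE (8,6): turn R to S, flip to black, move to (9,6). |black|=9
Step 13: on WHITE (9,6): turn R to W, flip to black, move to (9,5). |black|=10
Step 14: on WHITE (9,5): turn R to N, flip to black, move to (8,5). |black|=11
Step 15: on BLACK (8,5): turn L to W, flip to white, move to (8,4). |black|=10
Step 16: on BLACK (8,4): turn L to S, flip to white, move to (9,4). |black|=9
Step 17: on BLACK (9,4): turn L to E, flip to white, move to (9,5). |black|=8

Answer: 9 5 E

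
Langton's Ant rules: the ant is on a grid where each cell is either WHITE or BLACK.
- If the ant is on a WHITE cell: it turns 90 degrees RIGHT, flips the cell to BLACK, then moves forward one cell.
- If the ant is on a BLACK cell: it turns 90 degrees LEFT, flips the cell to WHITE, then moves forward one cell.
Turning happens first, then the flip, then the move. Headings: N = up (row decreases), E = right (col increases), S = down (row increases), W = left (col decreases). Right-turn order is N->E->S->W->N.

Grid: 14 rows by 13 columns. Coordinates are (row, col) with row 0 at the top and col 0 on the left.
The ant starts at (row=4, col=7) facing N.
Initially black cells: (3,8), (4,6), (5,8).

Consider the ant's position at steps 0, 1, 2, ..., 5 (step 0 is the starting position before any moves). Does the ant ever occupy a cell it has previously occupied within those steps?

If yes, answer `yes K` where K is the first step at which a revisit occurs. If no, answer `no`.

Step 1: on WHITE (4,7): turn R to E, flip to black, move to (4,8). |black|=4 — new cell
Step 2: on WHITE (4,8): turn R to S, flip to black, move to (5,8). |black|=5 — new cell
Step 3: on BLACK (5,8): turn L to E, flip to white, move to (5,9). |black|=4 — new cell
Step 4: on WHITE (5,9): turn R to S, flip to black, move to (6,9). |black|=5 — new cell
Step 5: on WHITE (6,9): turn R to W, flip to black, move to (6,8). |black|=6 — new cell
No revisit within 5 steps.

Answer: no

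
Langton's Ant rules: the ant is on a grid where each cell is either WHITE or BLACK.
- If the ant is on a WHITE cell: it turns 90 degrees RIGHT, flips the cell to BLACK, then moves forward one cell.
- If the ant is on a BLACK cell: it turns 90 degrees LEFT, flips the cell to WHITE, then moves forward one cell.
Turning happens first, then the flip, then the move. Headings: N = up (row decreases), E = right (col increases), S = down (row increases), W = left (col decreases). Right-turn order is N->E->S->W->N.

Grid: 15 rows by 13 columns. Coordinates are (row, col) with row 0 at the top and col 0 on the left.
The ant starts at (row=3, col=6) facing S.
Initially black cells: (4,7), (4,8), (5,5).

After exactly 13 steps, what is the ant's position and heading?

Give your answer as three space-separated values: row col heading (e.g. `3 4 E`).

Answer: 3 7 W

Derivation:
Step 1: on WHITE (3,6): turn R to W, flip to black, move to (3,5). |black|=4
Step 2: on WHITE (3,5): turn R to N, flip to black, move to (2,5). |black|=5
Step 3: on WHITE (2,5): turn R to E, flip to black, move to (2,6). |black|=6
Step 4: on WHITE (2,6): turn R to S, flip to black, move to (3,6). |black|=7
Step 5: on BLACK (3,6): turn L to E, flip to white, move to (3,7). |black|=6
Step 6: on WHITE (3,7): turn R to S, flip to black, move to (4,7). |black|=7
Step 7: on BLACK (4,7): turn L to E, flip to white, move to (4,8). |black|=6
Step 8: on BLACK (4,8): turn L to N, flip to white, move to (3,8). |black|=5
Step 9: on WHITE (3,8): turn R to E, flip to black, move to (3,9). |black|=6
Step 10: on WHITE (3,9): turn R to S, flip to black, move to (4,9). |black|=7
Step 11: on WHITE (4,9): turn R to W, flip to black, move to (4,8). |black|=8
Step 12: on WHITE (4,8): turn R to N, flip to black, move to (3,8). |black|=9
Step 13: on BLACK (3,8): turn L to W, flip to white, move to (3,7). |black|=8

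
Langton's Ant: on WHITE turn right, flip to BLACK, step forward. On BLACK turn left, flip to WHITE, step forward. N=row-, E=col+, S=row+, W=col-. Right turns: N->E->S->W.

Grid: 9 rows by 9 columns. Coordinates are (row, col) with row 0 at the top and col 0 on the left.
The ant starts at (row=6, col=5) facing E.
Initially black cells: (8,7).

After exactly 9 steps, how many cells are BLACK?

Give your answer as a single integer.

Step 1: on WHITE (6,5): turn R to S, flip to black, move to (7,5). |black|=2
Step 2: on WHITE (7,5): turn R to W, flip to black, move to (7,4). |black|=3
Step 3: on WHITE (7,4): turn R to N, flip to black, move to (6,4). |black|=4
Step 4: on WHITE (6,4): turn R to E, flip to black, move to (6,5). |black|=5
Step 5: on BLACK (6,5): turn L to N, flip to white, move to (5,5). |black|=4
Step 6: on WHITE (5,5): turn R to E, flip to black, move to (5,6). |black|=5
Step 7: on WHITE (5,6): turn R to S, flip to black, move to (6,6). |black|=6
Step 8: on WHITE (6,6): turn R to W, flip to black, move to (6,5). |black|=7
Step 9: on WHITE (6,5): turn R to N, flip to black, move to (5,5). |black|=8

Answer: 8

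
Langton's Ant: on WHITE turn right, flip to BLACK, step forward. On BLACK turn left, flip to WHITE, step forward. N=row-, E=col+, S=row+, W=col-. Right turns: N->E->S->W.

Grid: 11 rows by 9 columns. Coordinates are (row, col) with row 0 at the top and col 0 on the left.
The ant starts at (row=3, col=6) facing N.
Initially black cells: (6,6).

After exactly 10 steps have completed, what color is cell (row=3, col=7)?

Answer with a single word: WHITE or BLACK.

Answer: BLACK

Derivation:
Step 1: on WHITE (3,6): turn R to E, flip to black, move to (3,7). |black|=2
Step 2: on WHITE (3,7): turn R to S, flip to black, move to (4,7). |black|=3
Step 3: on WHITE (4,7): turn R to W, flip to black, move to (4,6). |black|=4
Step 4: on WHITE (4,6): turn R to N, flip to black, move to (3,6). |black|=5
Step 5: on BLACK (3,6): turn L to W, flip to white, move to (3,5). |black|=4
Step 6: on WHITE (3,5): turn R to N, flip to black, move to (2,5). |black|=5
Step 7: on WHITE (2,5): turn R to E, flip to black, move to (2,6). |black|=6
Step 8: on WHITE (2,6): turn R to S, flip to black, move to (3,6). |black|=7
Step 9: on WHITE (3,6): turn R to W, flip to black, move to (3,5). |black|=8
Step 10: on BLACK (3,5): turn L to S, flip to white, move to (4,5). |black|=7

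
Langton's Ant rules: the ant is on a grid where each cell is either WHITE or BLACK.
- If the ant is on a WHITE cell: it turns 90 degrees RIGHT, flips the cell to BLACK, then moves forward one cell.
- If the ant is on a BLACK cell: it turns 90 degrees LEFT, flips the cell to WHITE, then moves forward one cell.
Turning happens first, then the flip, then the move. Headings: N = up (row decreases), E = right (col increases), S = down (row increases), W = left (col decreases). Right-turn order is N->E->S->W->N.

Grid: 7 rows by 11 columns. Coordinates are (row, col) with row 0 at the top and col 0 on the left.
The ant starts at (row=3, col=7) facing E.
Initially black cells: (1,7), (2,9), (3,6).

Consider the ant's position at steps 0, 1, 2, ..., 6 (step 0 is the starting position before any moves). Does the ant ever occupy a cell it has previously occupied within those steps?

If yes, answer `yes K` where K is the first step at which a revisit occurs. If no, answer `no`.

Answer: no

Derivation:
Step 1: on WHITE (3,7): turn R to S, flip to black, move to (4,7). |black|=4 — new cell
Step 2: on WHITE (4,7): turn R to W, flip to black, move to (4,6). |black|=5 — new cell
Step 3: on WHITE (4,6): turn R to N, flip to black, move to (3,6). |black|=6 — new cell
Step 4: on BLACK (3,6): turn L to W, flip to white, move to (3,5). |black|=5 — new cell
Step 5: on WHITE (3,5): turn R to N, flip to black, move to (2,5). |black|=6 — new cell
Step 6: on WHITE (2,5): turn R to E, flip to black, move to (2,6). |black|=7 — new cell
No revisit within 6 steps.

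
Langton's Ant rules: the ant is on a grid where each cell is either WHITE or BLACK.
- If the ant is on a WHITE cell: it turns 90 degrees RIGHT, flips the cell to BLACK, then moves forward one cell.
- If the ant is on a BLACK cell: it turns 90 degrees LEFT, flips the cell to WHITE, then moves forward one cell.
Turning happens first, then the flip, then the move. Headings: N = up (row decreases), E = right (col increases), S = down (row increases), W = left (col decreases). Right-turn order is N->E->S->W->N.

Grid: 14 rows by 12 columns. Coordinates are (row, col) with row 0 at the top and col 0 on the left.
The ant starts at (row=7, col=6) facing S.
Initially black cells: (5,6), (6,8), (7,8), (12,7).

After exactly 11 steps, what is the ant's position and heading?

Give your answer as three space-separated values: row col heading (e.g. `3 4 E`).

Step 1: on WHITE (7,6): turn R to W, flip to black, move to (7,5). |black|=5
Step 2: on WHITE (7,5): turn R to N, flip to black, move to (6,5). |black|=6
Step 3: on WHITE (6,5): turn R to E, flip to black, move to (6,6). |black|=7
Step 4: on WHITE (6,6): turn R to S, flip to black, move to (7,6). |black|=8
Step 5: on BLACK (7,6): turn L to E, flip to white, move to (7,7). |black|=7
Step 6: on WHITE (7,7): turn R to S, flip to black, move to (8,7). |black|=8
Step 7: on WHITE (8,7): turn R to W, flip to black, move to (8,6). |black|=9
Step 8: on WHITE (8,6): turn R to N, flip to black, move to (7,6). |black|=10
Step 9: on WHITE (7,6): turn R to E, flip to black, move to (7,7). |black|=11
Step 10: on BLACK (7,7): turn L to N, flip to white, move to (6,7). |black|=10
Step 11: on WHITE (6,7): turn R to E, flip to black, move to (6,8). |black|=11

Answer: 6 8 E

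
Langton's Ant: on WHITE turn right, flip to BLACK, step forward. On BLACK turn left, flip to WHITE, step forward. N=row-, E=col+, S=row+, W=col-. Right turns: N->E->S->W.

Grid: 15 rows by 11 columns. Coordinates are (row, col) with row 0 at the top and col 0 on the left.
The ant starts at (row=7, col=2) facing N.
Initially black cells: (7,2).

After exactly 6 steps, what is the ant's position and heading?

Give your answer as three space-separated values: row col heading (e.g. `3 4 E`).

Step 1: on BLACK (7,2): turn L to W, flip to white, move to (7,1). |black|=0
Step 2: on WHITE (7,1): turn R to N, flip to black, move to (6,1). |black|=1
Step 3: on WHITE (6,1): turn R to E, flip to black, move to (6,2). |black|=2
Step 4: on WHITE (6,2): turn R to S, flip to black, move to (7,2). |black|=3
Step 5: on WHITE (7,2): turn R to W, flip to black, move to (7,1). |black|=4
Step 6: on BLACK (7,1): turn L to S, flip to white, move to (8,1). |black|=3

Answer: 8 1 S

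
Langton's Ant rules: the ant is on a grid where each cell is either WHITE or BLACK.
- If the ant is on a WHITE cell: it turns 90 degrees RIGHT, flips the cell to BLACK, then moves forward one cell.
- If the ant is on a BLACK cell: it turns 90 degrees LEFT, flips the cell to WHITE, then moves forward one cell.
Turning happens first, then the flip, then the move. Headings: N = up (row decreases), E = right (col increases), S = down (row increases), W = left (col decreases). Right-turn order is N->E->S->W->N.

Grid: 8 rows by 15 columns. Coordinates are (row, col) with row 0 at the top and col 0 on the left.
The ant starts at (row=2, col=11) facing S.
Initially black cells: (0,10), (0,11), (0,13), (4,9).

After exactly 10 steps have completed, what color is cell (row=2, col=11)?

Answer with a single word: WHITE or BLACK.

Step 1: on WHITE (2,11): turn R to W, flip to black, move to (2,10). |black|=5
Step 2: on WHITE (2,10): turn R to N, flip to black, move to (1,10). |black|=6
Step 3: on WHITE (1,10): turn R to E, flip to black, move to (1,11). |black|=7
Step 4: on WHITE (1,11): turn R to S, flip to black, move to (2,11). |black|=8
Step 5: on BLACK (2,11): turn L to E, flip to white, move to (2,12). |black|=7
Step 6: on WHITE (2,12): turn R to S, flip to black, move to (3,12). |black|=8
Step 7: on WHITE (3,12): turn R to W, flip to black, move to (3,11). |black|=9
Step 8: on WHITE (3,11): turn R to N, flip to black, move to (2,11). |black|=10
Step 9: on WHITE (2,11): turn R to E, flip to black, move to (2,12). |black|=11
Step 10: on BLACK (2,12): turn L to N, flip to white, move to (1,12). |black|=10

Answer: BLACK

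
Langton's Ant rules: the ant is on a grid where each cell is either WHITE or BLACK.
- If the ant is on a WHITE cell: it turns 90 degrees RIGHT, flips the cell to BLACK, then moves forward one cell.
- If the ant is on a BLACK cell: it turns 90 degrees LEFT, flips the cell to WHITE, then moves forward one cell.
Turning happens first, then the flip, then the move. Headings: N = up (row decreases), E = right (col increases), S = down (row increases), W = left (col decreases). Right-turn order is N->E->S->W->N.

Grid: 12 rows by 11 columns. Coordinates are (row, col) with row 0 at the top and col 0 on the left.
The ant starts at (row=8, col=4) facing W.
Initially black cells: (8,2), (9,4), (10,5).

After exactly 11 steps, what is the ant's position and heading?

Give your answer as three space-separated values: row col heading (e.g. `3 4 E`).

Step 1: on WHITE (8,4): turn R to N, flip to black, move to (7,4). |black|=4
Step 2: on WHITE (7,4): turn R to E, flip to black, move to (7,5). |black|=5
Step 3: on WHITE (7,5): turn R to S, flip to black, move to (8,5). |black|=6
Step 4: on WHITE (8,5): turn R to W, flip to black, move to (8,4). |black|=7
Step 5: on BLACK (8,4): turn L to S, flip to white, move to (9,4). |black|=6
Step 6: on BLACK (9,4): turn L to E, flip to white, move to (9,5). |black|=5
Step 7: on WHITE (9,5): turn R to S, flip to black, move to (10,5). |black|=6
Step 8: on BLACK (10,5): turn L to E, flip to white, move to (10,6). |black|=5
Step 9: on WHITE (10,6): turn R to S, flip to black, move to (11,6). |black|=6
Step 10: on WHITE (11,6): turn R to W, flip to black, move to (11,5). |black|=7
Step 11: on WHITE (11,5): turn R to N, flip to black, move to (10,5). |black|=8

Answer: 10 5 N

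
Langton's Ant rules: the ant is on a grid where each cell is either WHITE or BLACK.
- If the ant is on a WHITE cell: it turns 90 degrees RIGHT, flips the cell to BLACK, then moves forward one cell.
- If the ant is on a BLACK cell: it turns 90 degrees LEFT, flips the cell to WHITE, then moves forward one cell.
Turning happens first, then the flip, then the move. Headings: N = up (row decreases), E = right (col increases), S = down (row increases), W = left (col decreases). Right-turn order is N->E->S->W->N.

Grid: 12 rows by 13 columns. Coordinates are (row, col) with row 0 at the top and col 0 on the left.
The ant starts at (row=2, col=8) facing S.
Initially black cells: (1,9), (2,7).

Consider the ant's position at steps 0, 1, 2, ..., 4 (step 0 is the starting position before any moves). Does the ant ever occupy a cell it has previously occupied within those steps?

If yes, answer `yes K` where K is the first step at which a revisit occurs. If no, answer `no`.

Step 1: on WHITE (2,8): turn R to W, flip to black, move to (2,7). |black|=3 — new cell
Step 2: on BLACK (2,7): turn L to S, flip to white, move to (3,7). |black|=2 — new cell
Step 3: on WHITE (3,7): turn R to W, flip to black, move to (3,6). |black|=3 — new cell
Step 4: on WHITE (3,6): turn R to N, flip to black, move to (2,6). |black|=4 — new cell
No revisit within 4 steps.

Answer: no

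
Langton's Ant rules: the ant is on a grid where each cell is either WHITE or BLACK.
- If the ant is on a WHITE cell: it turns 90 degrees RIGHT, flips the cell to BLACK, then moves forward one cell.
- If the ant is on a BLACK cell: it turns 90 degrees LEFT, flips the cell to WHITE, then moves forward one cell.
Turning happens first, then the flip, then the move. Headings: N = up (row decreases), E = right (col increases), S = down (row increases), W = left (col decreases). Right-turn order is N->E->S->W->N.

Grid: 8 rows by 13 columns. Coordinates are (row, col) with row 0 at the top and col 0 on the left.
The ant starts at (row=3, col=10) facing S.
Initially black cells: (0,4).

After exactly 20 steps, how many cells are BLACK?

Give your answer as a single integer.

Step 1: on WHITE (3,10): turn R to W, flip to black, move to (3,9). |black|=2
Step 2: on WHITE (3,9): turn R to N, flip to black, move to (2,9). |black|=3
Step 3: on WHITE (2,9): turn R to E, flip to black, move to (2,10). |black|=4
Step 4: on WHITE (2,10): turn R to S, flip to black, move to (3,10). |black|=5
Step 5: on BLACK (3,10): turn L to E, flip to white, move to (3,11). |black|=4
Step 6: on WHITE (3,11): turn R to S, flip to black, move to (4,11). |black|=5
Step 7: on WHITE (4,11): turn R to W, flip to black, move to (4,10). |black|=6
Step 8: on WHITE (4,10): turn R to N, flip to black, move to (3,10). |black|=7
Step 9: on WHITE (3,10): turn R to E, flip to black, move to (3,11). |black|=8
Step 10: on BLACK (3,11): turn L to N, flip to white, move to (2,11). |black|=7
Step 11: on WHITE (2,11): turn R to E, flip to black, move to (2,12). |black|=8
Step 12: on WHITE (2,12): turn R to S, flip to black, move to (3,12). |black|=9
Step 13: on WHITE (3,12): turn R to W, flip to black, move to (3,11). |black|=10
Step 14: on WHITE (3,11): turn R to N, flip to black, move to (2,11). |black|=11
Step 15: on BLACK (2,11): turn L to W, flip to white, move to (2,10). |black|=10
Step 16: on BLACK (2,10): turn L to S, flip to white, move to (3,10). |black|=9
Step 17: on BLACK (3,10): turn L to E, flip to white, move to (3,11). |black|=8
Step 18: on BLACK (3,11): turn L to N, flip to white, move to (2,11). |black|=7
Step 19: on WHITE (2,11): turn R to E, flip to black, move to (2,12). |black|=8
Step 20: on BLACK (2,12): turn L to N, flip to white, move to (1,12). |black|=7

Answer: 7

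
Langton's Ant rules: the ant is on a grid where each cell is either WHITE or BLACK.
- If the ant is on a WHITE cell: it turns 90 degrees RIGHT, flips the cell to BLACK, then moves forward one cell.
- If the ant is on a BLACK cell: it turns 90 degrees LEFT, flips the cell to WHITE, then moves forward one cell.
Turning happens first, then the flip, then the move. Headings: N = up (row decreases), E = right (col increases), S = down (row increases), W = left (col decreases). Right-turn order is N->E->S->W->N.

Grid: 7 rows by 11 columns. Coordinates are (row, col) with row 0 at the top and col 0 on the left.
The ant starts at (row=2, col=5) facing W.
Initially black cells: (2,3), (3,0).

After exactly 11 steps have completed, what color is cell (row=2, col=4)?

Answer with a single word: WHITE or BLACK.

Answer: BLACK

Derivation:
Step 1: on WHITE (2,5): turn R to N, flip to black, move to (1,5). |black|=3
Step 2: on WHITE (1,5): turn R to E, flip to black, move to (1,6). |black|=4
Step 3: on WHITE (1,6): turn R to S, flip to black, move to (2,6). |black|=5
Step 4: on WHITE (2,6): turn R to W, flip to black, move to (2,5). |black|=6
Step 5: on BLACK (2,5): turn L to S, flip to white, move to (3,5). |black|=5
Step 6: on WHITE (3,5): turn R to W, flip to black, move to (3,4). |black|=6
Step 7: on WHITE (3,4): turn R to N, flip to black, move to (2,4). |black|=7
Step 8: on WHITE (2,4): turn R to E, flip to black, move to (2,5). |black|=8
Step 9: on WHITE (2,5): turn R to S, flip to black, move to (3,5). |black|=9
Step 10: on BLACK (3,5): turn L to E, flip to white, move to (3,6). |black|=8
Step 11: on WHITE (3,6): turn R to S, flip to black, move to (4,6). |black|=9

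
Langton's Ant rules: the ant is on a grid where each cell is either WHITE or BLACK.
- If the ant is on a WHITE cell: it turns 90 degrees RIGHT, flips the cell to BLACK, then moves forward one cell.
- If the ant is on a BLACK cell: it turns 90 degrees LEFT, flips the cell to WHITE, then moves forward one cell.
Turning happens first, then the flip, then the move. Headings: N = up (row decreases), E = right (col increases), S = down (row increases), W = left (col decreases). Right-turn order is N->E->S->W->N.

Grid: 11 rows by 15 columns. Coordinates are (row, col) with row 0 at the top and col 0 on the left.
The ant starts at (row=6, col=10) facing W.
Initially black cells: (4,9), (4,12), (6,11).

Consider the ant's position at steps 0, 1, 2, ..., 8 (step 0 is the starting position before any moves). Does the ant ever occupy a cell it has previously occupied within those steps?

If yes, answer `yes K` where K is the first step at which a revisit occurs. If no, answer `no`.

Answer: yes 7

Derivation:
Step 1: on WHITE (6,10): turn R to N, flip to black, move to (5,10). |black|=4 — new cell
Step 2: on WHITE (5,10): turn R to E, flip to black, move to (5,11). |black|=5 — new cell
Step 3: on WHITE (5,11): turn R to S, flip to black, move to (6,11). |black|=6 — new cell
Step 4: on BLACK (6,11): turn L to E, flip to white, move to (6,12). |black|=5 — new cell
Step 5: on WHITE (6,12): turn R to S, flip to black, move to (7,12). |black|=6 — new cell
Step 6: on WHITE (7,12): turn R to W, flip to black, move to (7,11). |black|=7 — new cell
Step 7: on WHITE (7,11): turn R to N, flip to black, move to (6,11). |black|=8 — REVISIT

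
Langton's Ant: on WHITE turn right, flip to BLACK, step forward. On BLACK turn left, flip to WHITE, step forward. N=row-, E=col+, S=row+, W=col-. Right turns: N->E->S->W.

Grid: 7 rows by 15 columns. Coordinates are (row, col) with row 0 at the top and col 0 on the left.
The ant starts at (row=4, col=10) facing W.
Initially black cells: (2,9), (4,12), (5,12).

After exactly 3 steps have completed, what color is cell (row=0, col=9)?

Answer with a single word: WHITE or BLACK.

Step 1: on WHITE (4,10): turn R to N, flip to black, move to (3,10). |black|=4
Step 2: on WHITE (3,10): turn R to E, flip to black, move to (3,11). |black|=5
Step 3: on WHITE (3,11): turn R to S, flip to black, move to (4,11). |black|=6

Answer: WHITE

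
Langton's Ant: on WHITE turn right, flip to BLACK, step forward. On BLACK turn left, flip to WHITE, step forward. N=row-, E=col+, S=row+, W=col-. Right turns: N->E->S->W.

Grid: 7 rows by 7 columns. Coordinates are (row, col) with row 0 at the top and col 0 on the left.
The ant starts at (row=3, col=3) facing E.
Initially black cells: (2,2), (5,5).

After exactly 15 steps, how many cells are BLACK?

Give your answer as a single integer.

Step 1: on WHITE (3,3): turn R to S, flip to black, move to (4,3). |black|=3
Step 2: on WHITE (4,3): turn R to W, flip to black, move to (4,2). |black|=4
Step 3: on WHITE (4,2): turn R to N, flip to black, move to (3,2). |black|=5
Step 4: on WHITE (3,2): turn R to E, flip to black, move to (3,3). |black|=6
Step 5: on BLACK (3,3): turn L to N, flip to white, move to (2,3). |black|=5
Step 6: on WHITE (2,3): turn R to E, flip to black, move to (2,4). |black|=6
Step 7: on WHITE (2,4): turn R to S, flip to black, move to (3,4). |black|=7
Step 8: on WHITE (3,4): turn R to W, flip to black, move to (3,3). |black|=8
Step 9: on WHITE (3,3): turn R to N, flip to black, move to (2,3). |black|=9
Step 10: on BLACK (2,3): turn L to W, flip to white, move to (2,2). |black|=8
Step 11: on BLACK (2,2): turn L to S, flip to white, move to (3,2). |black|=7
Step 12: on BLACK (3,2): turn L to E, flip to white, move to (3,3). |black|=6
Step 13: on BLACK (3,3): turn L to N, flip to white, move to (2,3). |black|=5
Step 14: on WHITE (2,3): turn R to E, flip to black, move to (2,4). |black|=6
Step 15: on BLACK (2,4): turn L to N, flip to white, move to (1,4). |black|=5

Answer: 5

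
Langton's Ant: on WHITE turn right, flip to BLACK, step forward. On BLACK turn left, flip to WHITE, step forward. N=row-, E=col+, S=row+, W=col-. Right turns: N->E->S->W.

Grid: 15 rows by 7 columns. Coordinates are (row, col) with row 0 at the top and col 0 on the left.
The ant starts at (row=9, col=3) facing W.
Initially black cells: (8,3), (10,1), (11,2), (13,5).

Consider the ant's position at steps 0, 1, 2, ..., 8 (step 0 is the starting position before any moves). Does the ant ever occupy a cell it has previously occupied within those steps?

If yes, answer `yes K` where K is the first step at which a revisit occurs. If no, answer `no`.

Step 1: on WHITE (9,3): turn R to N, flip to black, move to (8,3). |black|=5 — new cell
Step 2: on BLACK (8,3): turn L to W, flip to white, move to (8,2). |black|=4 — new cell
Step 3: on WHITE (8,2): turn R to N, flip to black, move to (7,2). |black|=5 — new cell
Step 4: on WHITE (7,2): turn R to E, flip to black, move to (7,3). |black|=6 — new cell
Step 5: on WHITE (7,3): turn R to S, flip to black, move to (8,3). |black|=7 — REVISIT

Answer: yes 5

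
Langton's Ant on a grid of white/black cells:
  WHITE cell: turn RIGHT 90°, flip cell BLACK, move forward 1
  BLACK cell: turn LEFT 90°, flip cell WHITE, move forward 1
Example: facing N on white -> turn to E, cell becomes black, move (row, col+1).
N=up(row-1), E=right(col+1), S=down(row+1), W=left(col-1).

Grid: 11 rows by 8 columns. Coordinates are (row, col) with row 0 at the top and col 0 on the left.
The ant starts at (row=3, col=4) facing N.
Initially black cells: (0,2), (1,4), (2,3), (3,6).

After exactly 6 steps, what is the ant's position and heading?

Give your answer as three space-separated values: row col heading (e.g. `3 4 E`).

Answer: 2 3 N

Derivation:
Step 1: on WHITE (3,4): turn R to E, flip to black, move to (3,5). |black|=5
Step 2: on WHITE (3,5): turn R to S, flip to black, move to (4,5). |black|=6
Step 3: on WHITE (4,5): turn R to W, flip to black, move to (4,4). |black|=7
Step 4: on WHITE (4,4): turn R to N, flip to black, move to (3,4). |black|=8
Step 5: on BLACK (3,4): turn L to W, flip to white, move to (3,3). |black|=7
Step 6: on WHITE (3,3): turn R to N, flip to black, move to (2,3). |black|=8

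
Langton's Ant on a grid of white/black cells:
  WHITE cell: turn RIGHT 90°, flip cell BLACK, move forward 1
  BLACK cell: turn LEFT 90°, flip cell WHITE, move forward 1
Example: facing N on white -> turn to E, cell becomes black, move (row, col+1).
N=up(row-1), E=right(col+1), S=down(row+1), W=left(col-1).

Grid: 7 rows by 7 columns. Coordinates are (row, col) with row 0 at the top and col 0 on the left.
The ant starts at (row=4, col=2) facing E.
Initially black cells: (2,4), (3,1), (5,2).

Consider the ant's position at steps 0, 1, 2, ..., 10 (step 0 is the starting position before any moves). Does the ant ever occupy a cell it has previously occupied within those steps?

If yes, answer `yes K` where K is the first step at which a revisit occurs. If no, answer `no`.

Step 1: on WHITE (4,2): turn R to S, flip to black, move to (5,2). |black|=4 — new cell
Step 2: on BLACK (5,2): turn L to E, flip to white, move to (5,3). |black|=3 — new cell
Step 3: on WHITE (5,3): turn R to S, flip to black, move to (6,3). |black|=4 — new cell
Step 4: on WHITE (6,3): turn R to W, flip to black, move to (6,2). |black|=5 — new cell
Step 5: on WHITE (6,2): turn R to N, flip to black, move to (5,2). |black|=6 — REVISIT

Answer: yes 5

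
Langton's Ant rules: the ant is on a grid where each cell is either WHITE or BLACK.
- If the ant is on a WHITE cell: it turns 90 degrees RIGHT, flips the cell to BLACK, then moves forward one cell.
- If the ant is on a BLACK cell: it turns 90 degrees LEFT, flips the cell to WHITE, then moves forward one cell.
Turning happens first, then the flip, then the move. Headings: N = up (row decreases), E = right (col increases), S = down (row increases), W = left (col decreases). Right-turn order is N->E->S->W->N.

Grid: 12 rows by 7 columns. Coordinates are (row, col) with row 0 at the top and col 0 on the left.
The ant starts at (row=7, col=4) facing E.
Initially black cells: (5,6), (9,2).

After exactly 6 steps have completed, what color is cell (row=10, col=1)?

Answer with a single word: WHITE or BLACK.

Answer: WHITE

Derivation:
Step 1: on WHITE (7,4): turn R to S, flip to black, move to (8,4). |black|=3
Step 2: on WHITE (8,4): turn R to W, flip to black, move to (8,3). |black|=4
Step 3: on WHITE (8,3): turn R to N, flip to black, move to (7,3). |black|=5
Step 4: on WHITE (7,3): turn R to E, flip to black, move to (7,4). |black|=6
Step 5: on BLACK (7,4): turn L to N, flip to white, move to (6,4). |black|=5
Step 6: on WHITE (6,4): turn R to E, flip to black, move to (6,5). |black|=6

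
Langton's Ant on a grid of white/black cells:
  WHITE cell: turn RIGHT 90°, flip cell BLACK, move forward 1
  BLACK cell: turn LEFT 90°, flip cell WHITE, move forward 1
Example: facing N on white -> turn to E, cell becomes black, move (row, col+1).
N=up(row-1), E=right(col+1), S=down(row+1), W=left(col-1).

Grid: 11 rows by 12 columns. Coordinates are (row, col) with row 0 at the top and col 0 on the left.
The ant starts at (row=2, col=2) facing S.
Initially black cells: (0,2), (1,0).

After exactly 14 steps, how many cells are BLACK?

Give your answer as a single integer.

Answer: 12

Derivation:
Step 1: on WHITE (2,2): turn R to W, flip to black, move to (2,1). |black|=3
Step 2: on WHITE (2,1): turn R to N, flip to black, move to (1,1). |black|=4
Step 3: on WHITE (1,1): turn R to E, flip to black, move to (1,2). |black|=5
Step 4: on WHITE (1,2): turn R to S, flip to black, move to (2,2). |black|=6
Step 5: on BLACK (2,2): turn L to E, flip to white, move to (2,3). |black|=5
Step 6: on WHITE (2,3): turn R to S, flip to black, move to (3,3). |black|=6
Step 7: on WHITE (3,3): turn R to W, flip to black, move to (3,2). |black|=7
Step 8: on WHITE (3,2): turn R to N, flip to black, move to (2,2). |black|=8
Step 9: on WHITE (2,2): turn R to E, flip to black, move to (2,3). |black|=9
Step 10: on BLACK (2,3): turn L to N, flip to white, move to (1,3). |black|=8
Step 11: on WHITE (1,3): turn R to E, flip to black, move to (1,4). |black|=9
Step 12: on WHITE (1,4): turn R to S, flip to black, move to (2,4). |black|=10
Step 13: on WHITE (2,4): turn R to W, flip to black, move to (2,3). |black|=11
Step 14: on WHITE (2,3): turn R to N, flip to black, move to (1,3). |black|=12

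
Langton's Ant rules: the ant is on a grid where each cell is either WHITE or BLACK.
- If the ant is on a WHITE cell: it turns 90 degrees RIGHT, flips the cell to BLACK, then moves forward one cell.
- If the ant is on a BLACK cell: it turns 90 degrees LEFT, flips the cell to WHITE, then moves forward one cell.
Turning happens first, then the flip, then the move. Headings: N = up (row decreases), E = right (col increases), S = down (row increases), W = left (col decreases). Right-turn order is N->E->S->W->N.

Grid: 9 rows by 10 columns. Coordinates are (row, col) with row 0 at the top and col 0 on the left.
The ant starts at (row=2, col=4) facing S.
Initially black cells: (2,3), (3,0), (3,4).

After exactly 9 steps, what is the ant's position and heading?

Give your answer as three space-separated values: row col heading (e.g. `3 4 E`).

Answer: 2 3 W

Derivation:
Step 1: on WHITE (2,4): turn R to W, flip to black, move to (2,3). |black|=4
Step 2: on BLACK (2,3): turn L to S, flip to white, move to (3,3). |black|=3
Step 3: on WHITE (3,3): turn R to W, flip to black, move to (3,2). |black|=4
Step 4: on WHITE (3,2): turn R to N, flip to black, move to (2,2). |black|=5
Step 5: on WHITE (2,2): turn R to E, flip to black, move to (2,3). |black|=6
Step 6: on WHITE (2,3): turn R to S, flip to black, move to (3,3). |black|=7
Step 7: on BLACK (3,3): turn L to E, flip to white, move to (3,4). |black|=6
Step 8: on BLACK (3,4): turn L to N, flip to white, move to (2,4). |black|=5
Step 9: on BLACK (2,4): turn L to W, flip to white, move to (2,3). |black|=4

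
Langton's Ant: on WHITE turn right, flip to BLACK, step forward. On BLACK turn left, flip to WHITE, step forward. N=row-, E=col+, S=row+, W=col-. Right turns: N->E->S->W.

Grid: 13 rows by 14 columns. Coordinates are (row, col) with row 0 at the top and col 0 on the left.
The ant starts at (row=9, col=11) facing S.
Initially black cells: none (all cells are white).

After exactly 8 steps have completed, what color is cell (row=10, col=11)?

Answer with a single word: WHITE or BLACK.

Answer: BLACK

Derivation:
Step 1: on WHITE (9,11): turn R to W, flip to black, move to (9,10). |black|=1
Step 2: on WHITE (9,10): turn R to N, flip to black, move to (8,10). |black|=2
Step 3: on WHITE (8,10): turn R to E, flip to black, move to (8,11). |black|=3
Step 4: on WHITE (8,11): turn R to S, flip to black, move to (9,11). |black|=4
Step 5: on BLACK (9,11): turn L to E, flip to white, move to (9,12). |black|=3
Step 6: on WHITE (9,12): turn R to S, flip to black, move to (10,12). |black|=4
Step 7: on WHITE (10,12): turn R to W, flip to black, move to (10,11). |black|=5
Step 8: on WHITE (10,11): turn R to N, flip to black, move to (9,11). |black|=6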